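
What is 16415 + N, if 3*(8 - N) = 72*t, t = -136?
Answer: 19687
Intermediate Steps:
N = 3272 (N = 8 - 24*(-136) = 8 - ⅓*(-9792) = 8 + 3264 = 3272)
16415 + N = 16415 + 3272 = 19687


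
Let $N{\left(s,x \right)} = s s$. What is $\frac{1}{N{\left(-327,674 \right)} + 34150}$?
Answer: $\frac{1}{141079} \approx 7.0882 \cdot 10^{-6}$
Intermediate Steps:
$N{\left(s,x \right)} = s^{2}$
$\frac{1}{N{\left(-327,674 \right)} + 34150} = \frac{1}{\left(-327\right)^{2} + 34150} = \frac{1}{106929 + 34150} = \frac{1}{141079}$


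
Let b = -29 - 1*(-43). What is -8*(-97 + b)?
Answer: 664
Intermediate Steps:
b = 14 (b = -29 + 43 = 14)
-8*(-97 + b) = -8*(-97 + 14) = -8*(-83) = 664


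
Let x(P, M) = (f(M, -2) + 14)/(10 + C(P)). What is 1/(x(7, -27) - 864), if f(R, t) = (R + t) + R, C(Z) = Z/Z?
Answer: -11/9546 ≈ -0.0011523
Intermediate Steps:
C(Z) = 1
f(R, t) = t + 2*R
x(P, M) = 12/11 + 2*M/11 (x(P, M) = ((-2 + 2*M) + 14)/(10 + 1) = (12 + 2*M)/11 = (12 + 2*M)*(1/11) = 12/11 + 2*M/11)
1/(x(7, -27) - 864) = 1/((12/11 + (2/11)*(-27)) - 864) = 1/((12/11 - 54/11) - 864) = 1/(-42/11 - 864) = 1/(-9546/11) = -11/9546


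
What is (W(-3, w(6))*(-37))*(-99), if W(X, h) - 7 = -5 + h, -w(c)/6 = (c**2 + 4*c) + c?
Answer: -1443222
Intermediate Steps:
w(c) = -30*c - 6*c**2 (w(c) = -6*((c**2 + 4*c) + c) = -6*(c**2 + 5*c) = -30*c - 6*c**2)
W(X, h) = 2 + h (W(X, h) = 7 + (-5 + h) = 2 + h)
(W(-3, w(6))*(-37))*(-99) = ((2 - 6*6*(5 + 6))*(-37))*(-99) = ((2 - 6*6*11)*(-37))*(-99) = ((2 - 396)*(-37))*(-99) = -394*(-37)*(-99) = 14578*(-99) = -1443222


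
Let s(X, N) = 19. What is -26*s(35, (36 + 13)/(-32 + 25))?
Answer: -494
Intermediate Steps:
-26*s(35, (36 + 13)/(-32 + 25)) = -26*19 = -494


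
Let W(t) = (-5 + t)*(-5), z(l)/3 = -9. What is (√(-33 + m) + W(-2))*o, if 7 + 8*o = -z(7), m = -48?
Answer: 175/2 + 45*I/2 ≈ 87.5 + 22.5*I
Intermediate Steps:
z(l) = -27 (z(l) = 3*(-9) = -27)
W(t) = 25 - 5*t
o = 5/2 (o = -7/8 + (-1*(-27))/8 = -7/8 + (⅛)*27 = -7/8 + 27/8 = 5/2 ≈ 2.5000)
(√(-33 + m) + W(-2))*o = (√(-33 - 48) + (25 - 5*(-2)))*(5/2) = (√(-81) + (25 + 10))*(5/2) = (9*I + 35)*(5/2) = (35 + 9*I)*(5/2) = 175/2 + 45*I/2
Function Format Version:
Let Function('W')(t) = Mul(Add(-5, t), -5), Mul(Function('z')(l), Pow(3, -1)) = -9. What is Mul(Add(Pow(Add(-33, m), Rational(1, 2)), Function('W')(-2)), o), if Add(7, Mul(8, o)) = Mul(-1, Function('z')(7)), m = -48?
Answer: Add(Rational(175, 2), Mul(Rational(45, 2), I)) ≈ Add(87.500, Mul(22.500, I))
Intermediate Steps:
Function('z')(l) = -27 (Function('z')(l) = Mul(3, -9) = -27)
Function('W')(t) = Add(25, Mul(-5, t))
o = Rational(5, 2) (o = Add(Rational(-7, 8), Mul(Rational(1, 8), Mul(-1, -27))) = Add(Rational(-7, 8), Mul(Rational(1, 8), 27)) = Add(Rational(-7, 8), Rational(27, 8)) = Rational(5, 2) ≈ 2.5000)
Mul(Add(Pow(Add(-33, m), Rational(1, 2)), Function('W')(-2)), o) = Mul(Add(Pow(Add(-33, -48), Rational(1, 2)), Add(25, Mul(-5, -2))), Rational(5, 2)) = Mul(Add(Pow(-81, Rational(1, 2)), Add(25, 10)), Rational(5, 2)) = Mul(Add(Mul(9, I), 35), Rational(5, 2)) = Mul(Add(35, Mul(9, I)), Rational(5, 2)) = Add(Rational(175, 2), Mul(Rational(45, 2), I))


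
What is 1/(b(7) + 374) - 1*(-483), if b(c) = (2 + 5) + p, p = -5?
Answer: 181609/376 ≈ 483.00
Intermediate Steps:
b(c) = 2 (b(c) = (2 + 5) - 5 = 7 - 5 = 2)
1/(b(7) + 374) - 1*(-483) = 1/(2 + 374) - 1*(-483) = 1/376 + 483 = 181609/376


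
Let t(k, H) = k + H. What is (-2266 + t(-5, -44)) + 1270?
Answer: -1045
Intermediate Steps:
t(k, H) = H + k
(-2266 + t(-5, -44)) + 1270 = (-2266 + (-44 - 5)) + 1270 = (-2266 - 49) + 1270 = -2315 + 1270 = -1045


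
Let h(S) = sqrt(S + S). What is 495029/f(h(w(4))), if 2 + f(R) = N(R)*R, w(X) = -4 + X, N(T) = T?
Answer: -495029/2 ≈ -2.4751e+5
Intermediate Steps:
h(S) = sqrt(2)*sqrt(S) (h(S) = sqrt(2*S) = sqrt(2)*sqrt(S))
f(R) = -2 + R**2 (f(R) = -2 + R*R = -2 + R**2)
495029/f(h(w(4))) = 495029/(-2 + (sqrt(2)*sqrt(-4 + 4))**2) = 495029/(-2 + (sqrt(2)*sqrt(0))**2) = 495029/(-2 + (sqrt(2)*0)**2) = 495029/(-2 + 0**2) = 495029/(-2 + 0) = 495029/(-2) = 495029*(-1/2) = -495029/2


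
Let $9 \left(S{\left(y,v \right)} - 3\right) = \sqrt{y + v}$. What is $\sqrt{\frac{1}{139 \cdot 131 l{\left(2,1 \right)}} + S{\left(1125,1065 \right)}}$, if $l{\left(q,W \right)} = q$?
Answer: $\frac{\sqrt{35809637310 + 1326270724 \sqrt{2190}}}{109254} \approx 2.8635$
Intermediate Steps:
$S{\left(y,v \right)} = 3 + \frac{\sqrt{v + y}}{9}$ ($S{\left(y,v \right)} = 3 + \frac{\sqrt{y + v}}{9} = 3 + \frac{\sqrt{v + y}}{9}$)
$\sqrt{\frac{1}{139 \cdot 131 l{\left(2,1 \right)}} + S{\left(1125,1065 \right)}} = \sqrt{\frac{1}{139 \cdot 131 \cdot 2} + \left(3 + \frac{\sqrt{1065 + 1125}}{9}\right)} = \sqrt{\frac{1}{18209 \cdot 2} + \left(3 + \frac{\sqrt{2190}}{9}\right)} = \sqrt{\frac{1}{36418} + \left(3 + \frac{\sqrt{2190}}{9}\right)} = \sqrt{\frac{109255}{36418} + \frac{\sqrt{2190}}{9}}$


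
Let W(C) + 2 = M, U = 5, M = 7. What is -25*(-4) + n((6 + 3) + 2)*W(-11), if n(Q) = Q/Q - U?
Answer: 80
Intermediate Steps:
W(C) = 5 (W(C) = -2 + 7 = 5)
n(Q) = -4 (n(Q) = Q/Q - 1*5 = 1 - 5 = -4)
-25*(-4) + n((6 + 3) + 2)*W(-11) = -25*(-4) - 4*5 = 100 - 20 = 80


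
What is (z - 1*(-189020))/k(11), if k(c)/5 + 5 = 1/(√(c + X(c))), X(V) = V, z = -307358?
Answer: 867812/183 + 39446*√22/915 ≈ 4944.3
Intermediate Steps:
k(c) = -25 + 5*√2/(2*√c) (k(c) = -25 + 5/(√(c + c)) = -25 + 5/(√(2*c)) = -25 + 5/((√2*√c)) = -25 + 5*(√2/(2*√c)) = -25 + 5*√2/(2*√c))
(z - 1*(-189020))/k(11) = (-307358 - 1*(-189020))/(-25 + 5*√2/(2*√11)) = (-307358 + 189020)/(-25 + 5*√2*(√11/11)/2) = -118338/(-25 + 5*√22/22)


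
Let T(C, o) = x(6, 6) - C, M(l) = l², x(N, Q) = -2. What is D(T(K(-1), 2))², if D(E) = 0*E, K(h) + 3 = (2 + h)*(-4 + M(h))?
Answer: 0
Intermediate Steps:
K(h) = -3 + (-4 + h²)*(2 + h) (K(h) = -3 + (2 + h)*(-4 + h²) = -3 + (-4 + h²)*(2 + h))
T(C, o) = -2 - C
D(E) = 0
D(T(K(-1), 2))² = 0² = 0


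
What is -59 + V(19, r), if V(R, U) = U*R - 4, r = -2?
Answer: -101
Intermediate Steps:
V(R, U) = -4 + R*U (V(R, U) = R*U - 4 = -4 + R*U)
-59 + V(19, r) = -59 + (-4 + 19*(-2)) = -59 + (-4 - 38) = -59 - 42 = -101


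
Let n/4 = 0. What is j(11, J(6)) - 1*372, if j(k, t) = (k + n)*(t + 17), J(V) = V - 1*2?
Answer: -141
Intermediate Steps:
J(V) = -2 + V (J(V) = V - 2 = -2 + V)
n = 0 (n = 4*0 = 0)
j(k, t) = k*(17 + t) (j(k, t) = (k + 0)*(t + 17) = k*(17 + t))
j(11, J(6)) - 1*372 = 11*(17 + (-2 + 6)) - 1*372 = 11*(17 + 4) - 372 = 11*21 - 372 = 231 - 372 = -141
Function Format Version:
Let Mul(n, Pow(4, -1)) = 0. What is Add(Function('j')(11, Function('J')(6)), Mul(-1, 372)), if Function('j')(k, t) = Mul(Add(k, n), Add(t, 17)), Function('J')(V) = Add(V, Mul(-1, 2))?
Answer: -141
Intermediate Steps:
Function('J')(V) = Add(-2, V) (Function('J')(V) = Add(V, -2) = Add(-2, V))
n = 0 (n = Mul(4, 0) = 0)
Function('j')(k, t) = Mul(k, Add(17, t)) (Function('j')(k, t) = Mul(Add(k, 0), Add(t, 17)) = Mul(k, Add(17, t)))
Add(Function('j')(11, Function('J')(6)), Mul(-1, 372)) = Add(Mul(11, Add(17, Add(-2, 6))), Mul(-1, 372)) = Add(Mul(11, Add(17, 4)), -372) = Add(Mul(11, 21), -372) = Add(231, -372) = -141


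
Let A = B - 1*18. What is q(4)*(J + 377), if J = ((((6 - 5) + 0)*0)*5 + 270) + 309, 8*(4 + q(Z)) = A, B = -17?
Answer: -16013/2 ≈ -8006.5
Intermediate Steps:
A = -35 (A = -17 - 1*18 = -17 - 18 = -35)
q(Z) = -67/8 (q(Z) = -4 + (1/8)*(-35) = -4 - 35/8 = -67/8)
J = 579 (J = (((1 + 0)*0)*5 + 270) + 309 = ((1*0)*5 + 270) + 309 = (0*5 + 270) + 309 = (0 + 270) + 309 = 270 + 309 = 579)
q(4)*(J + 377) = -67*(579 + 377)/8 = -67/8*956 = -16013/2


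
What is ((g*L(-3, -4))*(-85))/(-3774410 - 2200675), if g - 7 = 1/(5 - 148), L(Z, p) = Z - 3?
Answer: -34000/56962477 ≈ -0.00059688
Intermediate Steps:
L(Z, p) = -3 + Z
g = 1000/143 (g = 7 + 1/(5 - 148) = 7 + 1/(-143) = 7 - 1/143 = 1000/143 ≈ 6.9930)
((g*L(-3, -4))*(-85))/(-3774410 - 2200675) = ((1000*(-3 - 3)/143)*(-85))/(-3774410 - 2200675) = (((1000/143)*(-6))*(-85))/(-5975085) = -6000/143*(-85)*(-1/5975085) = (510000/143)*(-1/5975085) = -34000/56962477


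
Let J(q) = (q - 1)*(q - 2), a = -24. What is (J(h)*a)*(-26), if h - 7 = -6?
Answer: 0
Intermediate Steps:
h = 1 (h = 7 - 6 = 1)
J(q) = (-1 + q)*(-2 + q)
(J(h)*a)*(-26) = ((2 + 1² - 3*1)*(-24))*(-26) = ((2 + 1 - 3)*(-24))*(-26) = (0*(-24))*(-26) = 0*(-26) = 0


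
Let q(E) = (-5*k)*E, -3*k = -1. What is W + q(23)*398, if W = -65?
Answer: -45965/3 ≈ -15322.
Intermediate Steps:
k = 1/3 (k = -1/3*(-1) = 1/3 ≈ 0.33333)
q(E) = -5*E/3 (q(E) = (-5*1/3)*E = -5*E/3)
W + q(23)*398 = -65 - 5/3*23*398 = -65 - 115/3*398 = -65 - 45770/3 = -45965/3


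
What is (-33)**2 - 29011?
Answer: -27922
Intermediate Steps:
(-33)**2 - 29011 = 1089 - 29011 = -27922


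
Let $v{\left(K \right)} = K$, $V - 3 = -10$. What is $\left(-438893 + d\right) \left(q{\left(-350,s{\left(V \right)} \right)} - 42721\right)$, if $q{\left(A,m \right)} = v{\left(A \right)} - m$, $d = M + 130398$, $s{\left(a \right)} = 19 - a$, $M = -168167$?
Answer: $20542702214$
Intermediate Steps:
$V = -7$ ($V = 3 - 10 = -7$)
$d = -37769$ ($d = -168167 + 130398 = -37769$)
$q{\left(A,m \right)} = A - m$
$\left(-438893 + d\right) \left(q{\left(-350,s{\left(V \right)} \right)} - 42721\right) = \left(-438893 - 37769\right) \left(\left(-350 - \left(19 - -7\right)\right) - 42721\right) = - 476662 \left(\left(-350 - \left(19 + 7\right)\right) - 42721\right) = - 476662 \left(\left(-350 - 26\right) - 42721\right) = - 476662 \left(-376 - 42721\right) = \left(-476662\right) \left(-43097\right) = 20542702214$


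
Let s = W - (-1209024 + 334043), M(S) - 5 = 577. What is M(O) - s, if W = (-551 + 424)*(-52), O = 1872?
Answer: -881003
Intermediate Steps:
W = 6604 (W = -127*(-52) = 6604)
M(S) = 582 (M(S) = 5 + 577 = 582)
s = 881585 (s = 6604 - (-1209024 + 334043) = 6604 - 1*(-874981) = 6604 + 874981 = 881585)
M(O) - s = 582 - 1*881585 = 582 - 881585 = -881003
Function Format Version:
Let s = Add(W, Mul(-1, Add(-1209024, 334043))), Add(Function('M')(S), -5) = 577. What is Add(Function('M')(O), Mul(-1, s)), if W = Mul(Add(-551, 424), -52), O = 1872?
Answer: -881003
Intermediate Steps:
W = 6604 (W = Mul(-127, -52) = 6604)
Function('M')(S) = 582 (Function('M')(S) = Add(5, 577) = 582)
s = 881585 (s = Add(6604, Mul(-1, Add(-1209024, 334043))) = Add(6604, Mul(-1, -874981)) = Add(6604, 874981) = 881585)
Add(Function('M')(O), Mul(-1, s)) = Add(582, Mul(-1, 881585)) = Add(582, -881585) = -881003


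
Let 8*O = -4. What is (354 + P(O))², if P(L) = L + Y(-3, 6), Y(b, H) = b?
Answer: 491401/4 ≈ 1.2285e+5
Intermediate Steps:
O = -½ (O = (⅛)*(-4) = -½ ≈ -0.50000)
P(L) = -3 + L (P(L) = L - 3 = -3 + L)
(354 + P(O))² = (354 + (-3 - ½))² = (354 - 7/2)² = (701/2)² = 491401/4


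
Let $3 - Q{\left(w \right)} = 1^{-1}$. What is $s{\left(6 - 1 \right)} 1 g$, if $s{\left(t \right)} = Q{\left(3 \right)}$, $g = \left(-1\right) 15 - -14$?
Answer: $-2$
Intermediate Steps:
$g = -1$ ($g = -15 + 14 = -1$)
$Q{\left(w \right)} = 2$ ($Q{\left(w \right)} = 3 - 1^{-1} = 3 - 1 = 2$)
$s{\left(t \right)} = 2$
$s{\left(6 - 1 \right)} 1 g = 2 \cdot 1 \left(-1\right) = 2 \left(-1\right) = -2$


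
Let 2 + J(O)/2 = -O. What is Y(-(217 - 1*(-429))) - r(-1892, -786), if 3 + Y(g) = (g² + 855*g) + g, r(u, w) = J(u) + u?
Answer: -137551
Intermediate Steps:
J(O) = -4 - 2*O (J(O) = -4 + 2*(-O) = -4 - 2*O)
r(u, w) = -4 - u (r(u, w) = (-4 - 2*u) + u = -4 - u)
Y(g) = -3 + g² + 856*g (Y(g) = -3 + ((g² + 855*g) + g) = -3 + (g² + 856*g) = -3 + g² + 856*g)
Y(-(217 - 1*(-429))) - r(-1892, -786) = (-3 + (-(217 - 1*(-429)))² + 856*(-(217 - 1*(-429)))) - (-4 - 1*(-1892)) = (-3 + (-(217 + 429))² + 856*(-(217 + 429))) - (-4 + 1892) = (-3 + (-1*646)² + 856*(-1*646)) - 1*1888 = (-3 + (-646)² + 856*(-646)) - 1888 = (-3 + 417316 - 552976) - 1888 = -135663 - 1888 = -137551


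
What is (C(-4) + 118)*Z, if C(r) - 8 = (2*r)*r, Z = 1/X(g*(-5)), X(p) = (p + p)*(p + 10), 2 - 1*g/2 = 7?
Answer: 79/3000 ≈ 0.026333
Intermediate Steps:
g = -10 (g = 4 - 2*7 = 4 - 14 = -10)
X(p) = 2*p*(10 + p) (X(p) = (2*p)*(10 + p) = 2*p*(10 + p))
Z = 1/6000 (Z = 1/(2*(-10*(-5))*(10 - 10*(-5))) = 1/(2*50*(10 + 50)) = 1/(2*50*60) = 1/6000 ≈ 0.00016667)
C(r) = 8 + 2*r² (C(r) = 8 + (2*r)*r = 8 + 2*r²)
(C(-4) + 118)*Z = ((8 + 2*(-4)²) + 118)*(1/6000) = ((8 + 2*16) + 118)*(1/6000) = ((8 + 32) + 118)*(1/6000) = (40 + 118)*(1/6000) = 158*(1/6000) = 79/3000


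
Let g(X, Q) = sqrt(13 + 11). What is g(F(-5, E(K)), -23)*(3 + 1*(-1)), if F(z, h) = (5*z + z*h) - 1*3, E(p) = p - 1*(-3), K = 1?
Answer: 4*sqrt(6) ≈ 9.7980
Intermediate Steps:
E(p) = 3 + p (E(p) = p + 3 = 3 + p)
F(z, h) = -3 + 5*z + h*z (F(z, h) = (5*z + h*z) - 3 = -3 + 5*z + h*z)
g(X, Q) = 2*sqrt(6) (g(X, Q) = sqrt(24) = 2*sqrt(6))
g(F(-5, E(K)), -23)*(3 + 1*(-1)) = (2*sqrt(6))*(3 + 1*(-1)) = (2*sqrt(6))*(3 - 1) = (2*sqrt(6))*2 = 4*sqrt(6)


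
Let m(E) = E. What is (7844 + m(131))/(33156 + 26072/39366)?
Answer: 156971925/652622584 ≈ 0.24052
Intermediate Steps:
(7844 + m(131))/(33156 + 26072/39366) = (7844 + 131)/(33156 + 26072/39366) = 7975/(33156 + 26072*(1/39366)) = 7975/(33156 + 13036/19683) = 7975/(652622584/19683) = 7975*(19683/652622584) = 156971925/652622584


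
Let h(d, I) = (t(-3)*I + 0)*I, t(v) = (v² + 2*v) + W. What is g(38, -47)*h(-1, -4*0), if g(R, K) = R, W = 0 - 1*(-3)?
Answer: 0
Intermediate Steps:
W = 3 (W = 0 + 3 = 3)
t(v) = 3 + v² + 2*v (t(v) = (v² + 2*v) + 3 = 3 + v² + 2*v)
h(d, I) = 6*I² (h(d, I) = ((3 + (-3)² + 2*(-3))*I + 0)*I = ((3 + 9 - 6)*I + 0)*I = (6*I + 0)*I = (6*I)*I = 6*I²)
g(38, -47)*h(-1, -4*0) = 38*(6*(-4*0)²) = 38*(6*0²) = 38*(6*0) = 38*0 = 0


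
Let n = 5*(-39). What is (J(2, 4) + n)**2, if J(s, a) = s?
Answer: 37249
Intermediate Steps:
n = -195
(J(2, 4) + n)**2 = (2 - 195)**2 = (-193)**2 = 37249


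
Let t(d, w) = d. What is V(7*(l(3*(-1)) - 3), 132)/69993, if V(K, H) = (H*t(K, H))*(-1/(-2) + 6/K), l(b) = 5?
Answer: 52/2121 ≈ 0.024517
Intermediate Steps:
V(K, H) = H*K*(½ + 6/K) (V(K, H) = (H*K)*(-1/(-2) + 6/K) = (H*K)*(-1*(-½) + 6/K) = (H*K)*(½ + 6/K) = H*K*(½ + 6/K))
V(7*(l(3*(-1)) - 3), 132)/69993 = ((½)*132*(12 + 7*(5 - 3)))/69993 = ((½)*132*(12 + 7*2))*(1/69993) = ((½)*132*(12 + 14))*(1/69993) = ((½)*132*26)*(1/69993) = 1716*(1/69993) = 52/2121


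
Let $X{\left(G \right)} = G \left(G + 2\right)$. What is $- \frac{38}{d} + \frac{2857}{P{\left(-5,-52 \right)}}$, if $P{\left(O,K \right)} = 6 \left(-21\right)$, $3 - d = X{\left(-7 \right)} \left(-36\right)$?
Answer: $- \frac{1204393}{53046} \approx -22.705$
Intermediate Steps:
$X{\left(G \right)} = G \left(2 + G\right)$
$d = 1263$ ($d = 3 - - 7 \left(2 - 7\right) \left(-36\right) = 3 - \left(-7\right) \left(-5\right) \left(-36\right) = 3 - 35 \left(-36\right) = 3 - -1260 = 3 + 1260 = 1263$)
$P{\left(O,K \right)} = -126$
$- \frac{38}{d} + \frac{2857}{P{\left(-5,-52 \right)}} = - \frac{38}{1263} + \frac{2857}{-126} = \left(-38\right) \frac{1}{1263} + 2857 \left(- \frac{1}{126}\right) = - \frac{38}{1263} - \frac{2857}{126} = - \frac{1204393}{53046}$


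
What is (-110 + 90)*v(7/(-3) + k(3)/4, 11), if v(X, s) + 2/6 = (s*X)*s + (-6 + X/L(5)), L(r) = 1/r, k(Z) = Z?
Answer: 12350/3 ≈ 4116.7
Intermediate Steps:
v(X, s) = -19/3 + 5*X + X*s**2 (v(X, s) = -1/3 + ((s*X)*s + (-6 + X/(1/5))) = -1/3 + ((X*s)*s + (-6 + X/(1/5))) = -1/3 + (X*s**2 + (-6 + X*5)) = -1/3 + (X*s**2 + (-6 + 5*X)) = -1/3 + (-6 + 5*X + X*s**2) = -19/3 + 5*X + X*s**2)
(-110 + 90)*v(7/(-3) + k(3)/4, 11) = (-110 + 90)*(-19/3 + 5*(7/(-3) + 3/4) + (7/(-3) + 3/4)*11**2) = -20*(-19/3 + 5*(7*(-1/3) + 3*(1/4)) + (7*(-1/3) + 3*(1/4))*121) = -20*(-19/3 + 5*(-7/3 + 3/4) + (-7/3 + 3/4)*121) = -20*(-19/3 + 5*(-19/12) - 19/12*121) = -20*(-19/3 - 95/12 - 2299/12) = -20*(-1235/6) = 12350/3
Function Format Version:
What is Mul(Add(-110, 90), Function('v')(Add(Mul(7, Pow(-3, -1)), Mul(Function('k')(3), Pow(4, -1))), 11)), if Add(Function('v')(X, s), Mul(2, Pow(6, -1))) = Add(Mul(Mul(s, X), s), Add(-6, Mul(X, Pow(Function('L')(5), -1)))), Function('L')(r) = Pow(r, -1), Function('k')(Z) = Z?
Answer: Rational(12350, 3) ≈ 4116.7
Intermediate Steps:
Function('v')(X, s) = Add(Rational(-19, 3), Mul(5, X), Mul(X, Pow(s, 2))) (Function('v')(X, s) = Add(Rational(-1, 3), Add(Mul(Mul(s, X), s), Add(-6, Mul(X, Pow(Pow(5, -1), -1))))) = Add(Rational(-1, 3), Add(Mul(Mul(X, s), s), Add(-6, Mul(X, Pow(Rational(1, 5), -1))))) = Add(Rational(-1, 3), Add(Mul(X, Pow(s, 2)), Add(-6, Mul(X, 5)))) = Add(Rational(-1, 3), Add(Mul(X, Pow(s, 2)), Add(-6, Mul(5, X)))) = Add(Rational(-1, 3), Add(-6, Mul(5, X), Mul(X, Pow(s, 2)))) = Add(Rational(-19, 3), Mul(5, X), Mul(X, Pow(s, 2))))
Mul(Add(-110, 90), Function('v')(Add(Mul(7, Pow(-3, -1)), Mul(Function('k')(3), Pow(4, -1))), 11)) = Mul(Add(-110, 90), Add(Rational(-19, 3), Mul(5, Add(Mul(7, Pow(-3, -1)), Mul(3, Pow(4, -1)))), Mul(Add(Mul(7, Pow(-3, -1)), Mul(3, Pow(4, -1))), Pow(11, 2)))) = Mul(-20, Add(Rational(-19, 3), Mul(5, Add(Mul(7, Rational(-1, 3)), Mul(3, Rational(1, 4)))), Mul(Add(Mul(7, Rational(-1, 3)), Mul(3, Rational(1, 4))), 121))) = Mul(-20, Add(Rational(-19, 3), Mul(5, Add(Rational(-7, 3), Rational(3, 4))), Mul(Add(Rational(-7, 3), Rational(3, 4)), 121))) = Mul(-20, Add(Rational(-19, 3), Mul(5, Rational(-19, 12)), Mul(Rational(-19, 12), 121))) = Mul(-20, Add(Rational(-19, 3), Rational(-95, 12), Rational(-2299, 12))) = Mul(-20, Rational(-1235, 6)) = Rational(12350, 3)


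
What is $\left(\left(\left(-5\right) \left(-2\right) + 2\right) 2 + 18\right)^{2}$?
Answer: $1764$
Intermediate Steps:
$\left(\left(\left(-5\right) \left(-2\right) + 2\right) 2 + 18\right)^{2} = \left(\left(10 + 2\right) 2 + 18\right)^{2} = \left(12 \cdot 2 + 18\right)^{2} = \left(24 + 18\right)^{2} = 42^{2} = 1764$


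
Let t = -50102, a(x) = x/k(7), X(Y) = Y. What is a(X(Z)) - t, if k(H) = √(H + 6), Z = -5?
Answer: 50102 - 5*√13/13 ≈ 50101.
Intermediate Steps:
k(H) = √(6 + H)
a(x) = x*√13/13 (a(x) = x/(√(6 + 7)) = x/(√13) = x*(√13/13) = x*√13/13)
a(X(Z)) - t = (1/13)*(-5)*√13 - 1*(-50102) = -5*√13/13 + 50102 = 50102 - 5*√13/13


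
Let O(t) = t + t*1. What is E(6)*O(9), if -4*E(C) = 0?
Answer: 0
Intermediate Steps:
O(t) = 2*t (O(t) = t + t = 2*t)
E(C) = 0 (E(C) = -¼*0 = 0)
E(6)*O(9) = 0*(2*9) = 0*18 = 0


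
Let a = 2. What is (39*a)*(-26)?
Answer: -2028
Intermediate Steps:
(39*a)*(-26) = (39*2)*(-26) = 78*(-26) = -2028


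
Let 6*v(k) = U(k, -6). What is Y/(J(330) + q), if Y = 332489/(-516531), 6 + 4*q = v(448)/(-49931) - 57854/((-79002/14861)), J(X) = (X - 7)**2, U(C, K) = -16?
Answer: -11355431649156/1888435667336101703 ≈ -6.0131e-6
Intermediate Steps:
J(X) = (-7 + X)**2
v(k) = -8/3 (v(k) = (1/6)*(-16) = -8/3)
q = 278606642891/102458412 (q = -3/2 + (-8/3/(-49931) - 57854/((-79002/14861)))/4 = -3/2 + (-8/3*(-1/49931) - 57854/((-79002*1/14861)))/4 = -3/2 + (8/149793 - 57854/(-1026/193))/4 = -3/2 + (8/149793 - 57854*(-193/1026))/4 = -3/2 + (8/149793 + 5582911/513)/4 = -3/2 + (1/4)*(278760330509/25614603) = -3/2 + 278760330509/102458412 = 278606642891/102458412 ≈ 2719.2)
Y = -332489/516531 (Y = 332489*(-1/516531) = -332489/516531 ≈ -0.64370)
Y/(J(330) + q) = -332489/(516531*((-7 + 330)**2 + 278606642891/102458412)) = -332489/(516531*(323**2 + 278606642891/102458412)) = -332489/(516531*(104329 + 278606642891/102458412)) = -332489/(516531*10967990308439/102458412) = -332489/516531*102458412/10967990308439 = -11355431649156/1888435667336101703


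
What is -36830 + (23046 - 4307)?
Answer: -18091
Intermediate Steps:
-36830 + (23046 - 4307) = -36830 + 18739 = -18091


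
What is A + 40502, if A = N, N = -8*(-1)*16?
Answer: 40630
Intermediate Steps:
N = 128 (N = 8*16 = 128)
A = 128
A + 40502 = 128 + 40502 = 40630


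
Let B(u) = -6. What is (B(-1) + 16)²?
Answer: 100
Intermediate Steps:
(B(-1) + 16)² = (-6 + 16)² = 10² = 100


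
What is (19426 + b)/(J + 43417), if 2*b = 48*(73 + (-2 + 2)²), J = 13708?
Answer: 21178/57125 ≈ 0.37073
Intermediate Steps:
b = 1752 (b = (48*(73 + (-2 + 2)²))/2 = (48*(73 + 0²))/2 = (48*(73 + 0))/2 = (48*73)/2 = (½)*3504 = 1752)
(19426 + b)/(J + 43417) = (19426 + 1752)/(13708 + 43417) = 21178/57125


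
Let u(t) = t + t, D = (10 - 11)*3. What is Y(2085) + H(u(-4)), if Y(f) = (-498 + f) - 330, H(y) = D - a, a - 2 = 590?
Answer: 662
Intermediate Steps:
a = 592 (a = 2 + 590 = 592)
D = -3 (D = -1*3 = -3)
u(t) = 2*t
H(y) = -595 (H(y) = -3 - 1*592 = -3 - 592 = -595)
Y(f) = -828 + f
Y(2085) + H(u(-4)) = (-828 + 2085) - 595 = 1257 - 595 = 662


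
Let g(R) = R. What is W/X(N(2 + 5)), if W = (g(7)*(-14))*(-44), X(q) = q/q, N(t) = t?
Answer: 4312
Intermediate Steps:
X(q) = 1
W = 4312 (W = (7*(-14))*(-44) = -98*(-44) = 4312)
W/X(N(2 + 5)) = 4312/1 = 4312*1 = 4312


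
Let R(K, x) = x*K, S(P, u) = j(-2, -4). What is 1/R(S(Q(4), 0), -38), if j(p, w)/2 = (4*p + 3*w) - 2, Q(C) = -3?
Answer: 1/1672 ≈ 0.00059809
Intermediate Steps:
j(p, w) = -4 + 6*w + 8*p (j(p, w) = 2*((4*p + 3*w) - 2) = 2*((3*w + 4*p) - 2) = 2*(-2 + 3*w + 4*p) = -4 + 6*w + 8*p)
S(P, u) = -44 (S(P, u) = -4 + 6*(-4) + 8*(-2) = -4 - 24 - 16 = -44)
R(K, x) = K*x
1/R(S(Q(4), 0), -38) = 1/(-44*(-38)) = 1/1672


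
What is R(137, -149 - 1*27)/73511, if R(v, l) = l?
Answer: -176/73511 ≈ -0.0023942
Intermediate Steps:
R(137, -149 - 1*27)/73511 = (-149 - 1*27)/73511 = (-149 - 27)*(1/73511) = -176*1/73511 = -176/73511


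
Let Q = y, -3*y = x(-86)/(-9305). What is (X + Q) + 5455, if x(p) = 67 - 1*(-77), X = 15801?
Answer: 197787128/9305 ≈ 21256.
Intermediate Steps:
x(p) = 144 (x(p) = 67 + 77 = 144)
y = 48/9305 (y = -48/(-9305) = -48*(-1)/9305 = -⅓*(-144/9305) = 48/9305 ≈ 0.0051585)
Q = 48/9305 ≈ 0.0051585
(X + Q) + 5455 = (15801 + 48/9305) + 5455 = 147028353/9305 + 5455 = 197787128/9305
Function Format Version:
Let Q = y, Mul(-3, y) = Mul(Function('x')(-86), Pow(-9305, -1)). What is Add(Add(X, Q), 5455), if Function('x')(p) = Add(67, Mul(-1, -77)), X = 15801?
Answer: Rational(197787128, 9305) ≈ 21256.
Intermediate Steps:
Function('x')(p) = 144 (Function('x')(p) = Add(67, 77) = 144)
y = Rational(48, 9305) (y = Mul(Rational(-1, 3), Mul(144, Pow(-9305, -1))) = Mul(Rational(-1, 3), Mul(144, Rational(-1, 9305))) = Mul(Rational(-1, 3), Rational(-144, 9305)) = Rational(48, 9305) ≈ 0.0051585)
Q = Rational(48, 9305) ≈ 0.0051585
Add(Add(X, Q), 5455) = Add(Add(15801, Rational(48, 9305)), 5455) = Add(Rational(147028353, 9305), 5455) = Rational(197787128, 9305)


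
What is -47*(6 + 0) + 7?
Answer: -275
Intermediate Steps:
-47*(6 + 0) + 7 = -282 + 7 = -275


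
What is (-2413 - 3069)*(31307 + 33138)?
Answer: -353287490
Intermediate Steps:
(-2413 - 3069)*(31307 + 33138) = -5482*64445 = -353287490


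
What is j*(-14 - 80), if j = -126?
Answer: 11844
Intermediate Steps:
j*(-14 - 80) = -126*(-14 - 80) = -126*(-94) = 11844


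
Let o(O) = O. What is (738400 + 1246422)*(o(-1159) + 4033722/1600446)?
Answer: -612278946485304/266741 ≈ -2.2954e+9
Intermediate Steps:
(738400 + 1246422)*(o(-1159) + 4033722/1600446) = (738400 + 1246422)*(-1159 + 4033722/1600446) = 1984822*(-1159 + 4033722*(1/1600446)) = 1984822*(-1159 + 672287/266741) = 1984822*(-308480532/266741) = -612278946485304/266741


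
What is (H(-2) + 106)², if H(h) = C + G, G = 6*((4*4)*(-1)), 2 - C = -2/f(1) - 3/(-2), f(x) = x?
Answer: 625/4 ≈ 156.25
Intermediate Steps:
C = 5/2 (C = 2 - (-2/1 - 3/(-2)) = 2 - (-2*1 - 3*(-½)) = 2 - (-2 + 3/2) = 2 - 1*(-½) = 2 + ½ = 5/2 ≈ 2.5000)
G = -96 (G = 6*(16*(-1)) = 6*(-16) = -96)
H(h) = -187/2 (H(h) = 5/2 - 96 = -187/2)
(H(-2) + 106)² = (-187/2 + 106)² = (25/2)² = 625/4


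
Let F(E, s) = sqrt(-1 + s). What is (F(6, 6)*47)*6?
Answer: 282*sqrt(5) ≈ 630.57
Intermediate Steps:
(F(6, 6)*47)*6 = (sqrt(-1 + 6)*47)*6 = (sqrt(5)*47)*6 = (47*sqrt(5))*6 = 282*sqrt(5)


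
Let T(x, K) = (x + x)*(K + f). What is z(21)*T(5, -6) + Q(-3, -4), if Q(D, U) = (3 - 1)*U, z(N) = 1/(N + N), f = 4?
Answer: -178/21 ≈ -8.4762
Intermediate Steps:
z(N) = 1/(2*N)
T(x, K) = 2*x*(4 + K) (T(x, K) = (x + x)*(K + 4) = (2*x)*(4 + K) = 2*x*(4 + K))
Q(D, U) = 2*U
z(21)*T(5, -6) + Q(-3, -4) = ((½)/21)*(2*5*(4 - 6)) + 2*(-4) = ((½)*(1/21))*(2*5*(-2)) - 8 = (1/42)*(-20) - 8 = -10/21 - 8 = -178/21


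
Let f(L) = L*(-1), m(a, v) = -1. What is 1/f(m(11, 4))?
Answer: 1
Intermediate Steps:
f(L) = -L
1/f(m(11, 4)) = 1/(-1*(-1)) = 1/1 = 1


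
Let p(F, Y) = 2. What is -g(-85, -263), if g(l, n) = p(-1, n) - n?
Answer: -265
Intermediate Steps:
g(l, n) = 2 - n
-g(-85, -263) = -(2 - 1*(-263)) = -(2 + 263) = -1*265 = -265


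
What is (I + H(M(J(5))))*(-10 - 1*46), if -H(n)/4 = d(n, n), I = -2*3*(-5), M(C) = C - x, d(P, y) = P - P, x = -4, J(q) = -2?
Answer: -1680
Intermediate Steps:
d(P, y) = 0
M(C) = 4 + C (M(C) = C - 1*(-4) = C + 4 = 4 + C)
I = 30 (I = -6*(-5) = 30)
H(n) = 0 (H(n) = -4*0 = 0)
(I + H(M(J(5))))*(-10 - 1*46) = (30 + 0)*(-10 - 1*46) = 30*(-10 - 46) = 30*(-56) = -1680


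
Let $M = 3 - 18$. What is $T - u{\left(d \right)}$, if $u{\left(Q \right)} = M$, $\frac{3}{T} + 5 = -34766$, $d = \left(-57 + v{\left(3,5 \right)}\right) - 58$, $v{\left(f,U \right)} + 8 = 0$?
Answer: $\frac{521562}{34771} \approx 15.0$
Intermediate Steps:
$v{\left(f,U \right)} = -8$ ($v{\left(f,U \right)} = -8 + 0 = -8$)
$d = -123$ ($d = \left(-57 - 8\right) - 58 = -65 - 58 = -123$)
$M = -15$ ($M = 3 - 18 = -15$)
$T = - \frac{3}{34771}$ ($T = \frac{3}{-5 - 34766} = \frac{3}{-34771} = 3 \left(- \frac{1}{34771}\right) = - \frac{3}{34771} \approx -8.6279 \cdot 10^{-5}$)
$u{\left(Q \right)} = -15$
$T - u{\left(d \right)} = - \frac{3}{34771} - -15 = - \frac{3}{34771} + 15 = \frac{521562}{34771}$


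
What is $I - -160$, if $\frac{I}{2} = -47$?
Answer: $66$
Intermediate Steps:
$I = -94$ ($I = 2 \left(-47\right) = -94$)
$I - -160 = -94 - -160 = -94 + 160 = 66$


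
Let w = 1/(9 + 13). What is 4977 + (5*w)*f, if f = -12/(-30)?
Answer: 54748/11 ≈ 4977.1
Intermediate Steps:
f = ⅖ (f = -12*(-1/30) = ⅖ ≈ 0.40000)
w = 1/22 ≈ 0.045455
4977 + (5*w)*f = 4977 + (5*(1/22))*(⅖) = 4977 + (5/22)*(⅖) = 4977 + 1/11 = 54748/11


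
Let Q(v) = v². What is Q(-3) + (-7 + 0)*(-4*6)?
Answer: 177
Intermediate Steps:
Q(-3) + (-7 + 0)*(-4*6) = (-3)² + (-7 + 0)*(-4*6) = 9 - 7*(-24) = 9 + 168 = 177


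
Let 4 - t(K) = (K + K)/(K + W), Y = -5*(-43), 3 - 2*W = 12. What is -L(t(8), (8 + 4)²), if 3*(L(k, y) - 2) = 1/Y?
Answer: -1291/645 ≈ -2.0015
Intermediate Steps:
W = -9/2 (W = 3/2 - ½*12 = 3/2 - 6 = -9/2 ≈ -4.5000)
Y = 215
t(K) = 4 - 2*K/(-9/2 + K) (t(K) = 4 - (K + K)/(K - 9/2) = 4 - 2*K/(-9/2 + K))
L(k, y) = 1291/645 (L(k, y) = 2 + (⅓)/215 = 2 + (⅓)*(1/215) = 2 + 1/645 = 1291/645)
-L(t(8), (8 + 4)²) = -1*1291/645 = -1291/645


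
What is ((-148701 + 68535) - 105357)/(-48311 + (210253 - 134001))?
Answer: -185523/27941 ≈ -6.6398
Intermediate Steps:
((-148701 + 68535) - 105357)/(-48311 + (210253 - 134001)) = (-80166 - 105357)/(-48311 + 76252) = -185523/27941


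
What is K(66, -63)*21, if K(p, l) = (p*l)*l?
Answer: 5501034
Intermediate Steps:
K(p, l) = p*l**2 (K(p, l) = (l*p)*l = p*l**2)
K(66, -63)*21 = (66*(-63)**2)*21 = (66*3969)*21 = 261954*21 = 5501034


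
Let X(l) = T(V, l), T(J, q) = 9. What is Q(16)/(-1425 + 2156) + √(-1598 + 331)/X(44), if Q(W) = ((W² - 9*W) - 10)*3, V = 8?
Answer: 18/43 + I*√1267/9 ≈ 0.4186 + 3.955*I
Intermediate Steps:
X(l) = 9
Q(W) = -30 - 27*W + 3*W² (Q(W) = (-10 + W² - 9*W)*3 = -30 - 27*W + 3*W²)
Q(16)/(-1425 + 2156) + √(-1598 + 331)/X(44) = (-30 - 27*16 + 3*16²)/(-1425 + 2156) + √(-1598 + 331)/9 = (-30 - 432 + 3*256)/731 + √(-1267)*(⅑) = (-30 - 432 + 768)*(1/731) + (I*√1267)*(⅑) = 306*(1/731) + I*√1267/9 = 18/43 + I*√1267/9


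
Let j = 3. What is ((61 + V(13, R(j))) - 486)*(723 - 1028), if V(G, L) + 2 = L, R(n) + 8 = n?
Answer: 131760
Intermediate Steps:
R(n) = -8 + n
V(G, L) = -2 + L
((61 + V(13, R(j))) - 486)*(723 - 1028) = ((61 + (-2 + (-8 + 3))) - 486)*(723 - 1028) = ((61 + (-2 - 5)) - 486)*(-305) = ((61 - 7) - 486)*(-305) = (54 - 486)*(-305) = -432*(-305) = 131760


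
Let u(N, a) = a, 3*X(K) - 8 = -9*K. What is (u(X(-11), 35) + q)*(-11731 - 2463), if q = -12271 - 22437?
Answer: 492148562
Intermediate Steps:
X(K) = 8/3 - 3*K (X(K) = 8/3 + (-9*K)/3 = 8/3 - 3*K)
q = -34708
(u(X(-11), 35) + q)*(-11731 - 2463) = (35 - 34708)*(-11731 - 2463) = -34673*(-14194) = 492148562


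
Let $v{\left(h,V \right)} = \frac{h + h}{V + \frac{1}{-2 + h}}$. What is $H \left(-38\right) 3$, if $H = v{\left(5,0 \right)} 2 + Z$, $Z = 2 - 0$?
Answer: $-7068$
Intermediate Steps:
$v{\left(h,V \right)} = \frac{2 h}{V + \frac{1}{-2 + h}}$
$Z = 2$ ($Z = 2 + 0 = 2$)
$H = 62$ ($H = 2 \cdot 5 \frac{1}{1 - 0 + 0 \cdot 5} \left(-2 + 5\right) 2 + 2 = 2 \cdot 5 \frac{1}{1 + 0 + 0} \cdot 3 \cdot 2 + 2 = 2 \cdot 5 \cdot 1^{-1} \cdot 3 \cdot 2 + 2 = 2 \cdot 5 \cdot 1 \cdot 3 \cdot 2 + 2 = 30 \cdot 2 + 2 = 60 + 2 = 62$)
$H \left(-38\right) 3 = 62 \left(-38\right) 3 = \left(-2356\right) 3 = -7068$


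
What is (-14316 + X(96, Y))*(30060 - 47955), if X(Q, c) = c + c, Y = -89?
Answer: 259370130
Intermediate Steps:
X(Q, c) = 2*c
(-14316 + X(96, Y))*(30060 - 47955) = (-14316 + 2*(-89))*(30060 - 47955) = (-14316 - 178)*(-17895) = -14494*(-17895) = 259370130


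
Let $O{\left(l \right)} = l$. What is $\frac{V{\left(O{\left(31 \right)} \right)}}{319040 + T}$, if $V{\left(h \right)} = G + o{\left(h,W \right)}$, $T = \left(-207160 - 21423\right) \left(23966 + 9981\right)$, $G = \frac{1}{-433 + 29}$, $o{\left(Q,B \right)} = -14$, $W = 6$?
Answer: $\frac{5657}{3134792776644} \approx 1.8046 \cdot 10^{-9}$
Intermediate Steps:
$G = - \frac{1}{404}$ ($G = \frac{1}{-404} = - \frac{1}{404} \approx -0.0024752$)
$T = -7759707101$ ($T = \left(-228583\right) 33947 = -7759707101$)
$V{\left(h \right)} = - \frac{5657}{404}$ ($V{\left(h \right)} = - \frac{1}{404} - 14 = - \frac{5657}{404}$)
$\frac{V{\left(O{\left(31 \right)} \right)}}{319040 + T} = - \frac{5657}{404 \left(319040 - 7759707101\right)} = - \frac{5657}{404 \left(-7759388061\right)} = \left(- \frac{5657}{404}\right) \left(- \frac{1}{7759388061}\right) = \frac{5657}{3134792776644}$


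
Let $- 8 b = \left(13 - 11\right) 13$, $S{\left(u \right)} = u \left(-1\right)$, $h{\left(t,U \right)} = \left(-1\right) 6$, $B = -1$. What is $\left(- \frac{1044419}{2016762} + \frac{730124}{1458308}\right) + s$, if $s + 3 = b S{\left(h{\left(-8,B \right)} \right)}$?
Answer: $- \frac{8278056476903}{367632519837} \approx -22.517$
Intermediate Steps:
$h{\left(t,U \right)} = -6$
$S{\left(u \right)} = - u$
$b = - \frac{13}{4}$ ($b = - \frac{\left(13 - 11\right) 13}{8} = - \frac{2 \cdot 13}{8} = \left(- \frac{1}{8}\right) 26 = - \frac{13}{4} \approx -3.25$)
$s = - \frac{45}{2}$ ($s = -3 - \frac{13 \left(\left(-1\right) \left(-6\right)\right)}{4} = -3 - \frac{39}{2} = - \frac{45}{2} \approx -22.5$)
$\left(- \frac{1044419}{2016762} + \frac{730124}{1458308}\right) + s = \left(- \frac{1044419}{2016762} + \frac{730124}{1458308}\right) - \frac{45}{2} = \left(\left(-1044419\right) \frac{1}{2016762} + 730124 \cdot \frac{1}{1458308}\right) - \frac{45}{2} = \left(- \frac{1044419}{2016762} + \frac{182531}{364577}\right) - \frac{45}{2} = - \frac{12649561141}{735265039674} - \frac{45}{2} = - \frac{8278056476903}{367632519837}$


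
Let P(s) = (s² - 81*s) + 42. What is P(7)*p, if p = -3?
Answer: 1428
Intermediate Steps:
P(s) = 42 + s² - 81*s
P(7)*p = (42 + 7² - 81*7)*(-3) = (42 + 49 - 567)*(-3) = -476*(-3) = 1428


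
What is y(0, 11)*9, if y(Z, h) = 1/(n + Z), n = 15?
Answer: ⅗ ≈ 0.60000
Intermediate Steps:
y(Z, h) = 1/(15 + Z)
y(0, 11)*9 = 9/(15 + 0) = 9/15 = (1/15)*9 = ⅗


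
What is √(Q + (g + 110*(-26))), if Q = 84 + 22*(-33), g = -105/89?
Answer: I*√27748687/89 ≈ 59.188*I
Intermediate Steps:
g = -105/89 (g = -105*1/89 = -105/89 ≈ -1.1798)
Q = -642 (Q = 84 - 726 = -642)
√(Q + (g + 110*(-26))) = √(-642 + (-105/89 + 110*(-26))) = √(-642 + (-105/89 - 2860)) = √(-642 - 254645/89) = √(-311783/89) = I*√27748687/89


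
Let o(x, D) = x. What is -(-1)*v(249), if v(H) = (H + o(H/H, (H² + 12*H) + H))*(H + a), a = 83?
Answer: 83000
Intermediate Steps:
v(H) = (1 + H)*(83 + H) (v(H) = (H + H/H)*(H + 83) = (H + 1)*(83 + H) = (1 + H)*(83 + H))
-(-1)*v(249) = -(-1)*(83 + 249² + 84*249) = -(-1)*(83 + 62001 + 20916) = -(-1)*83000 = -1*(-83000) = 83000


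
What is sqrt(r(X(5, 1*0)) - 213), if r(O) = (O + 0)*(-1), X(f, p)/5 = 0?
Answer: I*sqrt(213) ≈ 14.595*I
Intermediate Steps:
X(f, p) = 0 (X(f, p) = 5*0 = 0)
r(O) = -O (r(O) = O*(-1) = -O)
sqrt(r(X(5, 1*0)) - 213) = sqrt(-1*0 - 213) = sqrt(0 - 213) = sqrt(-213) = I*sqrt(213)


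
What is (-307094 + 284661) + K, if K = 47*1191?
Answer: 33544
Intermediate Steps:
K = 55977
(-307094 + 284661) + K = (-307094 + 284661) + 55977 = -22433 + 55977 = 33544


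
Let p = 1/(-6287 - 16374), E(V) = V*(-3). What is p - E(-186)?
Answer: -12644839/22661 ≈ -558.00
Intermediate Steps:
E(V) = -3*V
p = -1/22661 (p = 1/(-22661) = -1/22661 ≈ -4.4129e-5)
p - E(-186) = -1/22661 - (-3)*(-186) = -1/22661 - 1*558 = -1/22661 - 558 = -12644839/22661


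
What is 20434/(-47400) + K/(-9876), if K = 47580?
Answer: -102379091/19505100 ≈ -5.2488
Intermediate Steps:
20434/(-47400) + K/(-9876) = 20434/(-47400) + 47580/(-9876) = 20434*(-1/47400) + 47580*(-1/9876) = -10217/23700 - 3965/823 = -102379091/19505100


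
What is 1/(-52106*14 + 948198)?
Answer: 1/218714 ≈ 4.5722e-6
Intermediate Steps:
1/(-52106*14 + 948198) = 1/(-729484 + 948198) = 1/218714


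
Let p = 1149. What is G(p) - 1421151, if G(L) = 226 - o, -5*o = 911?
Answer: -7103714/5 ≈ -1.4207e+6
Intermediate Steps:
o = -911/5 (o = -⅕*911 = -911/5 ≈ -182.20)
G(L) = 2041/5 (G(L) = 226 - 1*(-911/5) = 226 + 911/5 = 2041/5)
G(p) - 1421151 = 2041/5 - 1421151 = -7103714/5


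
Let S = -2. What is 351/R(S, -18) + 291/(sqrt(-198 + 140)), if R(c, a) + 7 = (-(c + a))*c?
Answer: -351/47 - 291*I*sqrt(58)/58 ≈ -7.4681 - 38.21*I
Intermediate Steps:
R(c, a) = -7 + c*(-a - c) (R(c, a) = -7 + (-(c + a))*c = -7 + (-(a + c))*c = -7 + (-a - c)*c = -7 + c*(-a - c))
351/R(S, -18) + 291/(sqrt(-198 + 140)) = 351/(-7 - 1*(-2)**2 - 1*(-18)*(-2)) + 291/(sqrt(-198 + 140)) = 351/(-7 - 1*4 - 36) + 291/(sqrt(-58)) = 351/(-7 - 4 - 36) + 291/((I*sqrt(58))) = 351/(-47) + 291*(-I*sqrt(58)/58) = 351*(-1/47) - 291*I*sqrt(58)/58 = -351/47 - 291*I*sqrt(58)/58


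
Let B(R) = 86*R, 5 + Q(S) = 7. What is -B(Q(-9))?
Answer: -172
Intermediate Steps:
Q(S) = 2 (Q(S) = -5 + 7 = 2)
-B(Q(-9)) = -86*2 = -1*172 = -172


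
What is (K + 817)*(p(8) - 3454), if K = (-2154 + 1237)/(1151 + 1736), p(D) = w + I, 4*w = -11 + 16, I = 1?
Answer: -16276809967/5774 ≈ -2.8190e+6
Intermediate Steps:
w = 5/4 (w = (-11 + 16)/4 = (1/4)*5 = 5/4 ≈ 1.2500)
p(D) = 9/4 (p(D) = 5/4 + 1 = 9/4)
K = -917/2887 ≈ -0.31763
(K + 817)*(p(8) - 3454) = (-917/2887 + 817)*(9/4 - 3454) = (2357762/2887)*(-13807/4) = -16276809967/5774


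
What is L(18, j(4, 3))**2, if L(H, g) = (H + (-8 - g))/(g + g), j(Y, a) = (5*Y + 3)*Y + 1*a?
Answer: 289/1444 ≈ 0.20014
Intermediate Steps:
j(Y, a) = a + Y*(3 + 5*Y) (j(Y, a) = (3 + 5*Y)*Y + a = Y*(3 + 5*Y) + a = a + Y*(3 + 5*Y))
L(H, g) = (-8 + H - g)/(2*g) (L(H, g) = (-8 + H - g)/((2*g)) = (-8 + H - g)*(1/(2*g)) = (-8 + H - g)/(2*g))
L(18, j(4, 3))**2 = ((-8 + 18 - (3 + 3*4 + 5*4**2))/(2*(3 + 3*4 + 5*4**2)))**2 = ((-8 + 18 - (3 + 12 + 5*16))/(2*(3 + 12 + 5*16)))**2 = ((-8 + 18 - (3 + 12 + 80))/(2*(3 + 12 + 80)))**2 = ((1/2)*(-8 + 18 - 1*95)/95)**2 = ((1/2)*(1/95)*(-8 + 18 - 95))**2 = ((1/2)*(1/95)*(-85))**2 = (-17/38)**2 = 289/1444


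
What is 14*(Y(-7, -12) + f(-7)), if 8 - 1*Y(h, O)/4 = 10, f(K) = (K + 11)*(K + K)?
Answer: -896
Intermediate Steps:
f(K) = 2*K*(11 + K) (f(K) = (11 + K)*(2*K) = 2*K*(11 + K))
Y(h, O) = -8 (Y(h, O) = 32 - 4*10 = 32 - 40 = -8)
14*(Y(-7, -12) + f(-7)) = 14*(-8 + 2*(-7)*(11 - 7)) = 14*(-8 + 2*(-7)*4) = 14*(-8 - 56) = 14*(-64) = -896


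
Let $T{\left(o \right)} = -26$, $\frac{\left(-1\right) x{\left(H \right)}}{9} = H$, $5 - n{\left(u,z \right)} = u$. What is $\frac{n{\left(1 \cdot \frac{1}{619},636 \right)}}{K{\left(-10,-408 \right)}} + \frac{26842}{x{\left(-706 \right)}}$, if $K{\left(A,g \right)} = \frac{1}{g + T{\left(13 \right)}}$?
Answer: $- \frac{4257755293}{1966563} \approx -2165.1$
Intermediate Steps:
$n{\left(u,z \right)} = 5 - u$
$x{\left(H \right)} = - 9 H$
$K{\left(A,g \right)} = \frac{1}{-26 + g}$ ($K{\left(A,g \right)} = \frac{1}{g - 26} = \frac{1}{-26 + g}$)
$\frac{n{\left(1 \cdot \frac{1}{619},636 \right)}}{K{\left(-10,-408 \right)}} + \frac{26842}{x{\left(-706 \right)}} = \frac{5 - 1 \cdot \frac{1}{619}}{\frac{1}{-26 - 408}} + \frac{26842}{\left(-9\right) \left(-706\right)} = \frac{5 - 1 \cdot \frac{1}{619}}{\frac{1}{-434}} + \frac{26842}{6354} = \frac{5 - \frac{1}{619}}{- \frac{1}{434}} + 26842 \cdot \frac{1}{6354} = \left(5 - \frac{1}{619}\right) \left(-434\right) + \frac{13421}{3177} = \frac{3094}{619} \left(-434\right) + \frac{13421}{3177} = - \frac{1342796}{619} + \frac{13421}{3177} = - \frac{4257755293}{1966563}$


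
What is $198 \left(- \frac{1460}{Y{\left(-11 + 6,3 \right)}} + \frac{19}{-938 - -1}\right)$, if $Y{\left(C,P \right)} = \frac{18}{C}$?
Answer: $\frac{75237338}{937} \approx 80296.0$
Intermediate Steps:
$198 \left(- \frac{1460}{Y{\left(-11 + 6,3 \right)}} + \frac{19}{-938 - -1}\right) = 198 \left(- \frac{1460}{18 \frac{1}{-11 + 6}} + \frac{19}{-938 - -1}\right) = 198 \left(- \frac{1460}{18 \frac{1}{-5}} + \frac{19}{-938 + 1}\right) = 198 \left(- \frac{1460}{18 \left(- \frac{1}{5}\right)} + \frac{19}{-937}\right) = 198 \left(- \frac{1460}{- \frac{18}{5}} + 19 \left(- \frac{1}{937}\right)\right) = 198 \left(\left(-1460\right) \left(- \frac{5}{18}\right) - \frac{19}{937}\right) = 198 \left(\frac{3650}{9} - \frac{19}{937}\right) = 198 \cdot \frac{3419879}{8433} = \frac{75237338}{937}$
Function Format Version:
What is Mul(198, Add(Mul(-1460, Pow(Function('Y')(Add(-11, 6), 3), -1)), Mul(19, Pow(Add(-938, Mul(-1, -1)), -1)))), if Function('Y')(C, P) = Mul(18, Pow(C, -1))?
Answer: Rational(75237338, 937) ≈ 80296.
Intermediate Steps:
Mul(198, Add(Mul(-1460, Pow(Function('Y')(Add(-11, 6), 3), -1)), Mul(19, Pow(Add(-938, Mul(-1, -1)), -1)))) = Mul(198, Add(Mul(-1460, Pow(Mul(18, Pow(Add(-11, 6), -1)), -1)), Mul(19, Pow(Add(-938, Mul(-1, -1)), -1)))) = Mul(198, Add(Mul(-1460, Pow(Mul(18, Pow(-5, -1)), -1)), Mul(19, Pow(Add(-938, 1), -1)))) = Mul(198, Add(Mul(-1460, Pow(Mul(18, Rational(-1, 5)), -1)), Mul(19, Pow(-937, -1)))) = Mul(198, Add(Mul(-1460, Pow(Rational(-18, 5), -1)), Mul(19, Rational(-1, 937)))) = Mul(198, Add(Mul(-1460, Rational(-5, 18)), Rational(-19, 937))) = Mul(198, Add(Rational(3650, 9), Rational(-19, 937))) = Mul(198, Rational(3419879, 8433)) = Rational(75237338, 937)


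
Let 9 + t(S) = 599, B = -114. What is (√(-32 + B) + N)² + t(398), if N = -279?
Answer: 78285 - 558*I*√146 ≈ 78285.0 - 6742.3*I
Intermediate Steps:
t(S) = 590 (t(S) = -9 + 599 = 590)
(√(-32 + B) + N)² + t(398) = (√(-32 - 114) - 279)² + 590 = (√(-146) - 279)² + 590 = (I*√146 - 279)² + 590 = (-279 + I*√146)² + 590 = 590 + (-279 + I*√146)²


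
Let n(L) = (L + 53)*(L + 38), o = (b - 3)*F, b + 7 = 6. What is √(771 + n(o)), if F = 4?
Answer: √1585 ≈ 39.812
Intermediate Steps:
b = -1 (b = -7 + 6 = -1)
o = -16 (o = (-1 - 3)*4 = -4*4 = -16)
n(L) = (38 + L)*(53 + L) (n(L) = (53 + L)*(38 + L) = (38 + L)*(53 + L))
√(771 + n(o)) = √(771 + (2014 + (-16)² + 91*(-16))) = √(771 + (2014 + 256 - 1456)) = √(771 + 814) = √1585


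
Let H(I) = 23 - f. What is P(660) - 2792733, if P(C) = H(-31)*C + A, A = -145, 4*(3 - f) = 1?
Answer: -2779513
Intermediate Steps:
f = 11/4 (f = 3 - 1/4*1 = 3 - 1/4 = 11/4 ≈ 2.7500)
H(I) = 81/4 (H(I) = 23 - 1*11/4 = 23 - 11/4 = 81/4)
P(C) = -145 + 81*C/4 (P(C) = 81*C/4 - 145 = -145 + 81*C/4)
P(660) - 2792733 = (-145 + (81/4)*660) - 2792733 = (-145 + 13365) - 2792733 = 13220 - 2792733 = -2779513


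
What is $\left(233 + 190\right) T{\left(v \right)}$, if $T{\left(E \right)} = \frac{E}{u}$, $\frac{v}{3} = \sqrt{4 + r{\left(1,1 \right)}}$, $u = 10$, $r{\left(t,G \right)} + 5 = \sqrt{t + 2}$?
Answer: $\frac{1269 \sqrt{-1 + \sqrt{3}}}{10} \approx 108.58$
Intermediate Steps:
$r{\left(t,G \right)} = -5 + \sqrt{2 + t}$ ($r{\left(t,G \right)} = -5 + \sqrt{t + 2} = -5 + \sqrt{2 + t}$)
$v = 3 \sqrt{-1 + \sqrt{3}}$ ($v = 3 \sqrt{4 - \left(5 - \sqrt{2 + 1}\right)} = 3 \sqrt{4 - \left(5 - \sqrt{3}\right)} = 3 \sqrt{-1 + \sqrt{3}} \approx 2.5668$)
$T{\left(E \right)} = \frac{E}{10}$
$\left(233 + 190\right) T{\left(v \right)} = \left(233 + 190\right) \frac{3 \sqrt{-1 + \sqrt{3}}}{10} = 423 \frac{3 \sqrt{-1 + \sqrt{3}}}{10} = \frac{1269 \sqrt{-1 + \sqrt{3}}}{10}$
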